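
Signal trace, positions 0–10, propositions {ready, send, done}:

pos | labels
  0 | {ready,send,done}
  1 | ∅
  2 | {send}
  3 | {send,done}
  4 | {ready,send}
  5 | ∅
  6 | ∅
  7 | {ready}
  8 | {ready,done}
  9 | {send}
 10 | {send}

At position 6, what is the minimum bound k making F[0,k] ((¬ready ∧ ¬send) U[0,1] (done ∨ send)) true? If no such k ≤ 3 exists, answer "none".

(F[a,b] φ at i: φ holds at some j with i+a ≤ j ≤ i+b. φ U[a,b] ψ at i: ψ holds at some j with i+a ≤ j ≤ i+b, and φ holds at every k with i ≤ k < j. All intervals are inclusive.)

2

Scan j = 6,7,… for ((¬ready ∧ ¬send) U[0,1] (done ∨ send)):
  j=6: fails
  j=7: fails
  j=8: holds
First hit at j=8, so smallest k = 8-6 = 2.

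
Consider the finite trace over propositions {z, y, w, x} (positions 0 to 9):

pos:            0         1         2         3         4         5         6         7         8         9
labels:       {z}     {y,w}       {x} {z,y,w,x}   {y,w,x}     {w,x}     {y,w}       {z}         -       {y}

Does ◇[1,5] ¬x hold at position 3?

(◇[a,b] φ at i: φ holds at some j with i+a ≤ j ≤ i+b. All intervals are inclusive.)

Holds

Check ¬x at each j in [4,8]:
  j=4: false
  j=5: false
  j=6: true
  j=7: true
  j=8: true
Found at j=6 → formula holds.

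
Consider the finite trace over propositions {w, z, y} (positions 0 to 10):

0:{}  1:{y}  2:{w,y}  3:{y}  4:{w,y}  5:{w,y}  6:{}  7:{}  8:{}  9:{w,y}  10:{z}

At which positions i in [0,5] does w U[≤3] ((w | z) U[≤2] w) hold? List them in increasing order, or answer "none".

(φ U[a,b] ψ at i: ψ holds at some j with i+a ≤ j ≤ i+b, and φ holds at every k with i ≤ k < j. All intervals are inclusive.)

Evaluate at each i in [0,5]:
  i=0: ✗ (lhs fails at k=0 before rhs at j=2)
  i=1: ✗ (lhs fails at k=1 before rhs at j=2)
  i=2: ✓ (rhs at j=2)
  i=3: ✗ (lhs fails at k=3 before rhs at j=4)
  i=4: ✓ (rhs at j=4)
  i=5: ✓ (rhs at j=5)

2, 4, 5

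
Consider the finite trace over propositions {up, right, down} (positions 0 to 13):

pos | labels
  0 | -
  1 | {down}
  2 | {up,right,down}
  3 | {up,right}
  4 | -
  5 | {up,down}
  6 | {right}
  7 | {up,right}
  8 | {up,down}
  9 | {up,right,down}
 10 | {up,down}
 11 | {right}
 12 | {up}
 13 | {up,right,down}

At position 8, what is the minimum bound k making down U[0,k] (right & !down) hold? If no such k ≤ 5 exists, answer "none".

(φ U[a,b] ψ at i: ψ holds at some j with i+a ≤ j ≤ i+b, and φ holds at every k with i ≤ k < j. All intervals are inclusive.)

Need earliest j ≥ 8 with (right & !down), and down at every k in [8,j-1].
  j=8: rhs fails.
  j=9: rhs fails.
  j=10: rhs fails.
  j=11: rhs holds; lhs holds on [8,10]. k = 3.

3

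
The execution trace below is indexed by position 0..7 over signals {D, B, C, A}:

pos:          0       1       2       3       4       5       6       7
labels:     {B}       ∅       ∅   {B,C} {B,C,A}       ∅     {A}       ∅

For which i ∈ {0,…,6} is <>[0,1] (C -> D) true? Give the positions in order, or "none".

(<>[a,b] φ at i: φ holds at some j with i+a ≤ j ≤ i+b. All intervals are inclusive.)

0, 1, 2, 4, 5, 6

Evaluate at each i in [0,6]:
  i=0: ✓ (witness j=0)
  i=1: ✓ (witness j=1)
  i=2: ✓ (witness j=2)
  i=3: ✗ (none in [3,4])
  i=4: ✓ (witness j=5)
  i=5: ✓ (witness j=5)
  i=6: ✓ (witness j=6)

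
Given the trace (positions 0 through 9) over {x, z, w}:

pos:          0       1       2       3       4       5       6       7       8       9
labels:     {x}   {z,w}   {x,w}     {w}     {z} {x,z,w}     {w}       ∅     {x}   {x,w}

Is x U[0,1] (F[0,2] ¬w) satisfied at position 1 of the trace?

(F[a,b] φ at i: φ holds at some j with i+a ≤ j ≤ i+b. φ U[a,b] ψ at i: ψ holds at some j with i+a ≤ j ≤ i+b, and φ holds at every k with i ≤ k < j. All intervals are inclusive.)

No

Need some j in [1,2] with F[0,2] ¬w, and x at every k in [1,j-1].
  j=1: F[0,2] ¬w — fails (none in [1,3]).
  j=2: F[0,2] ¬w holds, but x fails at k=1 → not this j.
No j in the window works → until fails.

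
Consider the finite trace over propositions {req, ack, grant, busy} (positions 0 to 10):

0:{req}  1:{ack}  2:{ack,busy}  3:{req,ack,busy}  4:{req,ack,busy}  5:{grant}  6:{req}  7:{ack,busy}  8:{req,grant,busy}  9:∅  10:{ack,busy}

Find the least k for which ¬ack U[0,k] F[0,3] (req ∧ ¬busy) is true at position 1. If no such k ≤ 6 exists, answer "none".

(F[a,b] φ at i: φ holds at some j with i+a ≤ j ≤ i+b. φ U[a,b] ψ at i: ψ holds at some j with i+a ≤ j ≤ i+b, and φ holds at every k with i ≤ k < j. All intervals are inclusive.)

Need earliest j ≥ 1 with F[0,3] (req ∧ ¬busy), and ¬ack at every k in [1,j-1].
  j=1: rhs fails.
  j=2: rhs fails.
  j=3: rhs holds but lhs fails at k=1.
  j=4: rhs holds but lhs fails at k=1.
  j=5: rhs holds but lhs fails at k=1.
  j=6: rhs holds but lhs fails at k=1.
  j=7: rhs fails.
No witness within the range → none.

none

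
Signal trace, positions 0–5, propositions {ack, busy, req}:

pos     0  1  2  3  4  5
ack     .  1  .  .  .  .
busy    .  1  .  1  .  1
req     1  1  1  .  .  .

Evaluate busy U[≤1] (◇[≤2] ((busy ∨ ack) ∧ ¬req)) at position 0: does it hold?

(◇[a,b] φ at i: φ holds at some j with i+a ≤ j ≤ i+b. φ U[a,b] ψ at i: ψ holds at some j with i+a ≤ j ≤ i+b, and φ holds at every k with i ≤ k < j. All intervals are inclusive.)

No

Need some j in [0,1] with ◇[≤2] ((busy ∨ ack) ∧ ¬req), and busy at every k in [0,j-1].
  j=0: ◇[≤2] ((busy ∨ ack) ∧ ¬req) — fails (none in [0,2]).
  j=1: ◇[≤2] ((busy ∨ ack) ∧ ¬req) holds, but busy fails at k=0 → not this j.
No j in the window works → until fails.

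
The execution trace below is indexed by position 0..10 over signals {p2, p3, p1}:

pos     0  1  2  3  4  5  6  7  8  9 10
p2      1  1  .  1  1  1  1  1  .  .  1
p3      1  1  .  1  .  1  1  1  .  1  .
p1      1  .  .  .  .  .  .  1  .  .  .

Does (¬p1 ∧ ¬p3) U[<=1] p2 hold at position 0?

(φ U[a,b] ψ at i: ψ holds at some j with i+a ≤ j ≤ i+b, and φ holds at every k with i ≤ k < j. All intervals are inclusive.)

Holds

Need some j in [0,1] with p2, and (¬p1 ∧ ¬p3) at every k in [0,j-1].
  j=0: p2 holds; no prefix to check → satisfied.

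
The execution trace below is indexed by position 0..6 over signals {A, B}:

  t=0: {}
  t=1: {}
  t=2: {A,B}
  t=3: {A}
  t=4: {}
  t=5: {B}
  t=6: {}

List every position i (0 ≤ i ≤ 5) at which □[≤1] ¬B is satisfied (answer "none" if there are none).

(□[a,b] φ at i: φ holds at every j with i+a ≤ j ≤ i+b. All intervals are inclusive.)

0, 3

Evaluate at each i in [0,5]:
  i=0: ✓ (all of [0,1])
  i=1: ✗ (fails at j=2)
  i=2: ✗ (fails at j=2)
  i=3: ✓ (all of [3,4])
  i=4: ✗ (fails at j=5)
  i=5: ✗ (fails at j=5)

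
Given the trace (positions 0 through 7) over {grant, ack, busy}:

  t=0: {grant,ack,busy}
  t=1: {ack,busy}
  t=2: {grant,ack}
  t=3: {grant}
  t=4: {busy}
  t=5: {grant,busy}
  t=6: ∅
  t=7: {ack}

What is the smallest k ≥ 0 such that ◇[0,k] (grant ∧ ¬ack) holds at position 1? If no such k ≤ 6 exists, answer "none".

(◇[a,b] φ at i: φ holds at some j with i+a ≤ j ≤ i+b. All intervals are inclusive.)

2

Scan j = 1,2,… for (grant ∧ ¬ack):
  j=1: fails
  j=2: fails
  j=3: holds
First hit at j=3, so smallest k = 3-1 = 2.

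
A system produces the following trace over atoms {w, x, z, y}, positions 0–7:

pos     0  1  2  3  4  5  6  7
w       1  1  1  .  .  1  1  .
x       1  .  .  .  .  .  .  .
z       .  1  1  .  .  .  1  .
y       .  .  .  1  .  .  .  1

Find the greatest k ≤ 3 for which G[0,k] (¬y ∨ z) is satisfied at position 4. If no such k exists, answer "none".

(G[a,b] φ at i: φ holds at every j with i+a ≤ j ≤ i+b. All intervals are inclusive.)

(¬y ∨ z) must hold from j=4 onward; find where it first fails.
  j=4: holds
  j=5: holds
  j=6: holds
  j=7: fails
Holds on [4,6], so largest k = 2.

2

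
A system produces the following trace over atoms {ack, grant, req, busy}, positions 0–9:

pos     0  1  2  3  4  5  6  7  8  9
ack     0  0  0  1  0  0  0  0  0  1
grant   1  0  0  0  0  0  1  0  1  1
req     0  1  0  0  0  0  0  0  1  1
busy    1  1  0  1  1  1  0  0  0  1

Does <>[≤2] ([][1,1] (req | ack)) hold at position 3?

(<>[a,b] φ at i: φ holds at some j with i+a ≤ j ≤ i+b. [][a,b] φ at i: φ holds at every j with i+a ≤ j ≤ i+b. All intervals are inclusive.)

No

Check [][1,1] (req | ack) at each j in [3,5]:
  j=3: fails at 4
  j=4: fails at 5
  j=5: fails at 6
No position in the window satisfies it → formula fails.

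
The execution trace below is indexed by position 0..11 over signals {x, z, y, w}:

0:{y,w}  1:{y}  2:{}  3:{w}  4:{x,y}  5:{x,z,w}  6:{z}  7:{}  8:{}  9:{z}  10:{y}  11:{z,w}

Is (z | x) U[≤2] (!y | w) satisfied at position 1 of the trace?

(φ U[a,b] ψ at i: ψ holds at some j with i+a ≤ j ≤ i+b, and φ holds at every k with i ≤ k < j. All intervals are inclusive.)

False

Need some j in [1,3] with (!y | w), and (z | x) at every k in [1,j-1].
  j=1: (!y | w) false.
  j=2: (!y | w) holds, but (z | x) fails at k=1 → not this j.
  j=3: (!y | w) holds, but (z | x) fails at k=1 → not this j.
No j in the window works → until fails.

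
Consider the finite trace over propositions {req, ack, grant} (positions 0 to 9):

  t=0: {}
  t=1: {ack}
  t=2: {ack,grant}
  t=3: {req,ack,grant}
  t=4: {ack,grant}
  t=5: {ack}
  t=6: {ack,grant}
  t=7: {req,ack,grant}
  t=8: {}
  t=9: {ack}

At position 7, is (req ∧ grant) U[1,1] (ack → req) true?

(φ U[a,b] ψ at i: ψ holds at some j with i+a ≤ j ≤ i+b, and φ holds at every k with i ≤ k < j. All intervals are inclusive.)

Yes

Need some j in [8,8] with (ack → req), and (req ∧ grant) at every k in [7,j-1].
  j=8: (ack → req) holds; (req ∧ grant) holds at every k in [7,7] → satisfied.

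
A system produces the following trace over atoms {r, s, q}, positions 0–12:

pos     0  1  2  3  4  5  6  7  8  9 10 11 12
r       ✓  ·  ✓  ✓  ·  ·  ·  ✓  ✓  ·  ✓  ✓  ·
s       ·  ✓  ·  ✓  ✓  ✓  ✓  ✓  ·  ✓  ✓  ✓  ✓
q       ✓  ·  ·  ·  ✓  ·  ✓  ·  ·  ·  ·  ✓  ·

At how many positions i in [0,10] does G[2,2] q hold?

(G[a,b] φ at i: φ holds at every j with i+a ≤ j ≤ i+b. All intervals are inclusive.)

3

Evaluate at each i in [0,10]:
  i=0: ✗ (fails at j=2)
  i=1: ✗ (fails at j=3)
  i=2: ✓ (all of [4,4])
  i=3: ✗ (fails at j=5)
  i=4: ✓ (all of [6,6])
  i=5: ✗ (fails at j=7)
  i=6: ✗ (fails at j=8)
  i=7: ✗ (fails at j=9)
  i=8: ✗ (fails at j=10)
  i=9: ✓ (all of [11,11])
  i=10: ✗ (fails at j=12)
Positions where it holds: {2, 4, 9} → 3.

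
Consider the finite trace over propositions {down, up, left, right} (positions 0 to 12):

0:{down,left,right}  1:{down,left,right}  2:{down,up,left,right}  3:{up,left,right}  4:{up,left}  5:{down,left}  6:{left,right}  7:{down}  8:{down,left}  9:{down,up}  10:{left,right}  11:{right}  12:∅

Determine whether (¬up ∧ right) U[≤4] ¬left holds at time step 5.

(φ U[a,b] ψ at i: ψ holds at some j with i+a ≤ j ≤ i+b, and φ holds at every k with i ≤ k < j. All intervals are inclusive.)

No

Need some j in [5,9] with ¬left, and (¬up ∧ right) at every k in [5,j-1].
  j=5: ¬left false.
  j=6: ¬left false.
  j=7: ¬left holds, but (¬up ∧ right) fails at k=5 → not this j.
  j=8: ¬left false.
  j=9: ¬left holds, but (¬up ∧ right) fails at k=5 → not this j.
No j in the window works → until fails.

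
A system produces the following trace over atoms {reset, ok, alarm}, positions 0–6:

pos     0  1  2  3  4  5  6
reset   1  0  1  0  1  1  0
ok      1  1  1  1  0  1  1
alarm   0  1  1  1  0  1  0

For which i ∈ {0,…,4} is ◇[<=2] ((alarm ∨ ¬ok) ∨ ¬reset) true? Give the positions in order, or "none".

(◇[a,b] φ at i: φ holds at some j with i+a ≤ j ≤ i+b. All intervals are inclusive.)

Evaluate at each i in [0,4]:
  i=0: ✓ (witness j=1)
  i=1: ✓ (witness j=1)
  i=2: ✓ (witness j=2)
  i=3: ✓ (witness j=3)
  i=4: ✓ (witness j=4)

0, 1, 2, 3, 4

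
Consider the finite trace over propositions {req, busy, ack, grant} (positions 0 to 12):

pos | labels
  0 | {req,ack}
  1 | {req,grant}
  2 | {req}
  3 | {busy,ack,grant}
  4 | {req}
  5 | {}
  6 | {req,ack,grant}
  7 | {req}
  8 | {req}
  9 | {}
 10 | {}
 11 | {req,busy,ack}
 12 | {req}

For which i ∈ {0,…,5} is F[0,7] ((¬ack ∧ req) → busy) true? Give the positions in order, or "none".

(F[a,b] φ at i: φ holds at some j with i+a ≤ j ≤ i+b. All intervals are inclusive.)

0, 1, 2, 3, 4, 5

Evaluate at each i in [0,5]:
  i=0: ✓ (witness j=0)
  i=1: ✓ (witness j=3)
  i=2: ✓ (witness j=3)
  i=3: ✓ (witness j=3)
  i=4: ✓ (witness j=5)
  i=5: ✓ (witness j=5)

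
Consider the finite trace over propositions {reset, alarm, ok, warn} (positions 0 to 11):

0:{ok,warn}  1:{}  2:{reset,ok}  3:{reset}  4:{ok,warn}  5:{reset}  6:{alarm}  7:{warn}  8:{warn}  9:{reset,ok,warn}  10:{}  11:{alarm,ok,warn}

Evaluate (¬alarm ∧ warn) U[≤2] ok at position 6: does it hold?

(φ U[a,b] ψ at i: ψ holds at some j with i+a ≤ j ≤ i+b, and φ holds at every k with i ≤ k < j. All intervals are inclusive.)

Need some j in [6,8] with ok, and (¬alarm ∧ warn) at every k in [6,j-1].
  j=6: ok false.
  j=7: ok false.
  j=8: ok false.
No j in the window works → until fails.

No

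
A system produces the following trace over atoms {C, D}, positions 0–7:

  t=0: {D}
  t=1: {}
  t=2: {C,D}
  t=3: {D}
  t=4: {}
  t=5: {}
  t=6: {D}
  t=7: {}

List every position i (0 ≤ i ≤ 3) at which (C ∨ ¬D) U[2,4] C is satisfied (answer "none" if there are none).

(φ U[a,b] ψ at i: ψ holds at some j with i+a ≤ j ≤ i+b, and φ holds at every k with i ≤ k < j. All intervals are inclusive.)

Evaluate at each i in [0,3]:
  i=0: ✗ (lhs fails at k=0 before rhs at j=2)
  i=1: ✗ (no rhs in [3,5])
  i=2: ✗ (no rhs in [4,6])
  i=3: ✗ (no rhs in [5,7])

none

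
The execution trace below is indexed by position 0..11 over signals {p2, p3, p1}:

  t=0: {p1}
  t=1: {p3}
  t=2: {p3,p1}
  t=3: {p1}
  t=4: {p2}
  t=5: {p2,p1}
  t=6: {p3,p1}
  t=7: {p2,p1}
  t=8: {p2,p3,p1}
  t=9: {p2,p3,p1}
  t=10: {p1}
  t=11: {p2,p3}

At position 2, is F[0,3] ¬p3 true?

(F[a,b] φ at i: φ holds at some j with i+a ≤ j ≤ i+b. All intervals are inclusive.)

Yes

Check ¬p3 at each j in [2,5]:
  j=2: false
  j=3: true
  j=4: true
  j=5: true
Found at j=3 → formula holds.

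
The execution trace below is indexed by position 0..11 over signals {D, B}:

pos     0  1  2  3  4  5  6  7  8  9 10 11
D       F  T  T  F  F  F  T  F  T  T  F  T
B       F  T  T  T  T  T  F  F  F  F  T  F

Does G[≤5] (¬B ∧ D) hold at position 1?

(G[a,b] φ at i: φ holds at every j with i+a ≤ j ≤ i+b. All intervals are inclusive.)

Check (¬B ∧ D) at every j in [1,6]:
  j=1: false
  j=2: false
  j=3: false
  j=4: false
  j=5: false
  j=6: true
Fails at j=1 → formula fails.

Does not hold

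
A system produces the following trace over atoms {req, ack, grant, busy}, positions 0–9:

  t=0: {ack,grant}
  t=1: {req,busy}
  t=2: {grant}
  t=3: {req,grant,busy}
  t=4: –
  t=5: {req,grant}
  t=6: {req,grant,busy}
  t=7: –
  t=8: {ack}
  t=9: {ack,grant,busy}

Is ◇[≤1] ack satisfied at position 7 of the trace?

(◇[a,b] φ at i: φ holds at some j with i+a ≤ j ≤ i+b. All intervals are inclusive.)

Holds

Check ack at each j in [7,8]:
  j=7: false
  j=8: true
Found at j=8 → formula holds.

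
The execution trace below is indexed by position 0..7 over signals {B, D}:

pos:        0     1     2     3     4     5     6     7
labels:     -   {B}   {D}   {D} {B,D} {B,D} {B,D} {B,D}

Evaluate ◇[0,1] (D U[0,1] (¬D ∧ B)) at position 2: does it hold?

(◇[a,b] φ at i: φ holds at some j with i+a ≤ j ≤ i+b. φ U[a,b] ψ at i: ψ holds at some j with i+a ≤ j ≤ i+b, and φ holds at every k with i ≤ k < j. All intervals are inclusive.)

Check (D U[0,1] (¬D ∧ B)) at each j in [2,3]:
  j=2: fails
  j=3: fails
No position in the window satisfies it → formula fails.

No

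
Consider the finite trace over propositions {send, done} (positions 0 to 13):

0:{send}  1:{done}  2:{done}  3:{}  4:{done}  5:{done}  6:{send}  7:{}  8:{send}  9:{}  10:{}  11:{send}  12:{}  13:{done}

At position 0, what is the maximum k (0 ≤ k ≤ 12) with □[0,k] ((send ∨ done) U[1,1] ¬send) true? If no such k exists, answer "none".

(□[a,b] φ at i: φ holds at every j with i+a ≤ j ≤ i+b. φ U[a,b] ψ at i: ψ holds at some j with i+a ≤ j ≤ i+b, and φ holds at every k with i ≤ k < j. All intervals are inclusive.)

2

((send ∨ done) U[1,1] ¬send) must hold from j=0 onward; find where it first fails.
  j=0: holds
  j=1: holds
  j=2: holds
  j=3: fails
Holds on [0,2], so largest k = 2.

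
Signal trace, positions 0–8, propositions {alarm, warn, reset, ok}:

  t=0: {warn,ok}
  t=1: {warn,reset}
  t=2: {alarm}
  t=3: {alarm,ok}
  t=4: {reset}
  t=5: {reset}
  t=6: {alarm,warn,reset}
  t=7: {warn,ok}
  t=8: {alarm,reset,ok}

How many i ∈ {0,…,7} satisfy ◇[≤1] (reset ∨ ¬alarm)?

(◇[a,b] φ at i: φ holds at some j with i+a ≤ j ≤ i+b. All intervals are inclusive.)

Evaluate at each i in [0,7]:
  i=0: ✓ (witness j=0)
  i=1: ✓ (witness j=1)
  i=2: ✗ (none in [2,3])
  i=3: ✓ (witness j=4)
  i=4: ✓ (witness j=4)
  i=5: ✓ (witness j=5)
  i=6: ✓ (witness j=6)
  i=7: ✓ (witness j=7)
Positions where it holds: {0, 1, 3, 4, 5, 6, 7} → 7.

7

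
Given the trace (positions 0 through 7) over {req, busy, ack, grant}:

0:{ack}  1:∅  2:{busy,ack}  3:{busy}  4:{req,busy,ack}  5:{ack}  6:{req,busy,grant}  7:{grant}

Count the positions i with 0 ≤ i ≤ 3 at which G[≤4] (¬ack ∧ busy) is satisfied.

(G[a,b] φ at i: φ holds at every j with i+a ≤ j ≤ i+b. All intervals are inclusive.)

0

Evaluate at each i in [0,3]:
  i=0: ✗ (fails at j=0)
  i=1: ✗ (fails at j=1)
  i=2: ✗ (fails at j=2)
  i=3: ✗ (fails at j=4)
Positions where it holds: {} → 0.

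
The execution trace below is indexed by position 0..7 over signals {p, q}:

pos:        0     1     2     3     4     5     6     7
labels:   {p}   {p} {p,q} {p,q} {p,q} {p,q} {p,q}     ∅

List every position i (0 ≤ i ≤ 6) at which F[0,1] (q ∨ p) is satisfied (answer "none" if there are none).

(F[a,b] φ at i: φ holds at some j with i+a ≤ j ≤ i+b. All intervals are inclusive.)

Evaluate at each i in [0,6]:
  i=0: ✓ (witness j=0)
  i=1: ✓ (witness j=1)
  i=2: ✓ (witness j=2)
  i=3: ✓ (witness j=3)
  i=4: ✓ (witness j=4)
  i=5: ✓ (witness j=5)
  i=6: ✓ (witness j=6)

0, 1, 2, 3, 4, 5, 6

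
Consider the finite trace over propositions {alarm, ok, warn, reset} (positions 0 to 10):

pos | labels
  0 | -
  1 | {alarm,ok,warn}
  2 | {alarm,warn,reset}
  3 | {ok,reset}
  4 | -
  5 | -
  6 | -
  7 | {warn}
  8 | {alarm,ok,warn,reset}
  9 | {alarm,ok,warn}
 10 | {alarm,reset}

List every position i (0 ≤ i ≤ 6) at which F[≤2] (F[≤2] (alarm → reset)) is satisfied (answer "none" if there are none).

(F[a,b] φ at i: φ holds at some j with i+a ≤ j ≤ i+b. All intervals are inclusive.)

Evaluate at each i in [0,6]:
  i=0: ✓ (witness j=0)
  i=1: ✓ (witness j=1)
  i=2: ✓ (witness j=2)
  i=3: ✓ (witness j=3)
  i=4: ✓ (witness j=4)
  i=5: ✓ (witness j=5)
  i=6: ✓ (witness j=6)

0, 1, 2, 3, 4, 5, 6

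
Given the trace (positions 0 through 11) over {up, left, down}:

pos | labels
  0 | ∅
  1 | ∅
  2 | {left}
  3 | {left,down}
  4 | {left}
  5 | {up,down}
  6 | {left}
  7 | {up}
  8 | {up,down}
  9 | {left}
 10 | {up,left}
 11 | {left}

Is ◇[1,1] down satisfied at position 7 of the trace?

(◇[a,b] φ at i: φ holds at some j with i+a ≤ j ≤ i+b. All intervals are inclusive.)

Check down at each j in [8,8]:
  j=8: true
Found at j=8 → formula holds.

Holds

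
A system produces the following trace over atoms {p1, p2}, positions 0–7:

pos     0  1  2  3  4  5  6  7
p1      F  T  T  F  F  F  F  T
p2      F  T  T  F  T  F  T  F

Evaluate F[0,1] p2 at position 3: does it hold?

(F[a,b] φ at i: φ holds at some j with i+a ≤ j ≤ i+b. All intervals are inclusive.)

Check p2 at each j in [3,4]:
  j=3: false
  j=4: true
Found at j=4 → formula holds.

True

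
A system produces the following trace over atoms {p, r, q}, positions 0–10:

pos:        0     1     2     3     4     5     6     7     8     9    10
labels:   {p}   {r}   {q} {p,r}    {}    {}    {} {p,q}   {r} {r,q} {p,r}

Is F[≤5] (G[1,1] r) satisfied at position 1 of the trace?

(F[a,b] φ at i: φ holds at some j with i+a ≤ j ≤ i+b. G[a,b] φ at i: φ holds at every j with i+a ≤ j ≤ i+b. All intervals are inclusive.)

Check G[1,1] r at each j in [1,6]:
  j=1: fails at 2
  j=2: holds on [3,3]
  j=3: fails at 4
  j=4: fails at 5
  j=5: fails at 6
  j=6: fails at 7
Found at j=2 → formula holds.

Holds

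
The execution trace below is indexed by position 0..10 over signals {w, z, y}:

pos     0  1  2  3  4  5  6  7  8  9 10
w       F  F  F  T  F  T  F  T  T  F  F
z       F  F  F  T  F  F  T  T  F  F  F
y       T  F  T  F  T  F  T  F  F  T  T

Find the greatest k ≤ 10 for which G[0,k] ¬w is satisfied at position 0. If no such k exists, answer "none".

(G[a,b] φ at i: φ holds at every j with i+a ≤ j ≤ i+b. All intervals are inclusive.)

¬w must hold from j=0 onward; find where it first fails.
  j=0: holds
  j=1: holds
  j=2: holds
  j=3: fails
Holds on [0,2], so largest k = 2.

2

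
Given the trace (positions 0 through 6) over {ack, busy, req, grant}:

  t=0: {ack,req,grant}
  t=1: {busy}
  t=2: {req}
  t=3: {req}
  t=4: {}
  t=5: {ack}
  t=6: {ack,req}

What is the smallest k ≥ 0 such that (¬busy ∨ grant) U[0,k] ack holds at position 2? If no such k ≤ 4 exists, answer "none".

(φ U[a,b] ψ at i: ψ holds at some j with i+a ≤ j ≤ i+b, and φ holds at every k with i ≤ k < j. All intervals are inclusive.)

Need earliest j ≥ 2 with ack, and (¬busy ∨ grant) at every k in [2,j-1].
  j=2: rhs fails.
  j=3: rhs fails.
  j=4: rhs fails.
  j=5: rhs holds; lhs holds on [2,4]. k = 3.

3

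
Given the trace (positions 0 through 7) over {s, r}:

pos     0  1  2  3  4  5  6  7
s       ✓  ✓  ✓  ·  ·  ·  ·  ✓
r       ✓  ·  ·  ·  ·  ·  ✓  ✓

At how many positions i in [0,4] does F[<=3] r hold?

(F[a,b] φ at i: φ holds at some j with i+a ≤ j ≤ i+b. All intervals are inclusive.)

Evaluate at each i in [0,4]:
  i=0: ✓ (witness j=0)
  i=1: ✗ (none in [1,4])
  i=2: ✗ (none in [2,5])
  i=3: ✓ (witness j=6)
  i=4: ✓ (witness j=6)
Positions where it holds: {0, 3, 4} → 3.

3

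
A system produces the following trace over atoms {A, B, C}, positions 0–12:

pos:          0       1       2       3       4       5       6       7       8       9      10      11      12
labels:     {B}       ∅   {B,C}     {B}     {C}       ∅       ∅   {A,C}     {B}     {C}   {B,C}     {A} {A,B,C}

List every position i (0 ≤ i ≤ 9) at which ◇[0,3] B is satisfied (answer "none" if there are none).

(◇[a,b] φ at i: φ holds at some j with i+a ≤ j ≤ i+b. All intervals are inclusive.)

0, 1, 2, 3, 5, 6, 7, 8, 9

Evaluate at each i in [0,9]:
  i=0: ✓ (witness j=0)
  i=1: ✓ (witness j=2)
  i=2: ✓ (witness j=2)
  i=3: ✓ (witness j=3)
  i=4: ✗ (none in [4,7])
  i=5: ✓ (witness j=8)
  i=6: ✓ (witness j=8)
  i=7: ✓ (witness j=8)
  i=8: ✓ (witness j=8)
  i=9: ✓ (witness j=10)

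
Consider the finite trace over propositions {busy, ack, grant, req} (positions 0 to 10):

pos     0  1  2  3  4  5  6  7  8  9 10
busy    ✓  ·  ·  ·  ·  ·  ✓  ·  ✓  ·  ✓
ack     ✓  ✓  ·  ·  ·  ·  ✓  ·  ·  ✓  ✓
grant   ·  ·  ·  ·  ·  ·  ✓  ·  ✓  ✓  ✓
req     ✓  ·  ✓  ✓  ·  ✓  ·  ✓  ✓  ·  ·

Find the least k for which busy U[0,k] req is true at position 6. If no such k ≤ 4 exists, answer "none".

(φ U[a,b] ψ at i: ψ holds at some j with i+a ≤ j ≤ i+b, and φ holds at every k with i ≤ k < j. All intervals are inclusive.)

1

Need earliest j ≥ 6 with req, and busy at every k in [6,j-1].
  j=6: rhs fails.
  j=7: rhs holds; lhs holds on [6,6]. k = 1.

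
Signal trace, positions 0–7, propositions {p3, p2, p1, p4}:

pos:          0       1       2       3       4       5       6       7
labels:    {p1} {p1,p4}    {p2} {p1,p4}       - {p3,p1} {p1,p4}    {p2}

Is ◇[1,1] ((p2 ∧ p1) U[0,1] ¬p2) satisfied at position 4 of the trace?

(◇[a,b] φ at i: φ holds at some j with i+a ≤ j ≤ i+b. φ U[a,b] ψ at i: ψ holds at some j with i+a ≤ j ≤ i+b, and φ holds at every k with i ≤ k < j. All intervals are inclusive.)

Yes

Check ((p2 ∧ p1) U[0,1] ¬p2) at each j in [5,5]:
  j=5: holds
Found at j=5 → formula holds.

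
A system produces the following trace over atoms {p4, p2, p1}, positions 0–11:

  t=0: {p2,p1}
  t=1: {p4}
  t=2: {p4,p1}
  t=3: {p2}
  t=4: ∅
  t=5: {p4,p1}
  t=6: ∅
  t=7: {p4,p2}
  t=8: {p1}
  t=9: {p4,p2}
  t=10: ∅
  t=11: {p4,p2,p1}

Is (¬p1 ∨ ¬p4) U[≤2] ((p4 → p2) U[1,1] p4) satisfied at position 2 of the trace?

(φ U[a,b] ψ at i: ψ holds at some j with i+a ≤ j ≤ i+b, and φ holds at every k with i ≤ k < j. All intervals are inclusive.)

Need some j in [2,4] with ((p4 → p2) U[1,1] p4), and (¬p1 ∨ ¬p4) at every k in [2,j-1].
  j=2: ((p4 → p2) U[1,1] p4) — fails.
  j=3: ((p4 → p2) U[1,1] p4) — fails.
  j=4: ((p4 → p2) U[1,1] p4) holds, but (¬p1 ∨ ¬p4) fails at k=2 → not this j.
No j in the window works → until fails.

False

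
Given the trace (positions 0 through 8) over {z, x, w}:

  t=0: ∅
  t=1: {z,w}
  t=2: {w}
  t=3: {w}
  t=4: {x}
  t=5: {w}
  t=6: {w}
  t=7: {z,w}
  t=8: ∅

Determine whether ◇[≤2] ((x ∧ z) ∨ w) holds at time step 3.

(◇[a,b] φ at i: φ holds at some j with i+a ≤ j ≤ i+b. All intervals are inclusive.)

Check ((x ∧ z) ∨ w) at each j in [3,5]:
  j=3: true
  j=4: false
  j=5: true
Found at j=3 → formula holds.

Holds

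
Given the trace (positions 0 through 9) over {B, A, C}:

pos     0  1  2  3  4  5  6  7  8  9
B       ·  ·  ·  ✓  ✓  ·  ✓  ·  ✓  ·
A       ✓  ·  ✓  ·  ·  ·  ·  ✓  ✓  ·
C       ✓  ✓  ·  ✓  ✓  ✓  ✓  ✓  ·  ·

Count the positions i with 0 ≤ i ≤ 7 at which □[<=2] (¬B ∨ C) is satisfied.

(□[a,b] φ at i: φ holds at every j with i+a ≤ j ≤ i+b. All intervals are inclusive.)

6

Evaluate at each i in [0,7]:
  i=0: ✓ (all of [0,2])
  i=1: ✓ (all of [1,3])
  i=2: ✓ (all of [2,4])
  i=3: ✓ (all of [3,5])
  i=4: ✓ (all of [4,6])
  i=5: ✓ (all of [5,7])
  i=6: ✗ (fails at j=8)
  i=7: ✗ (fails at j=8)
Positions where it holds: {0, 1, 2, 3, 4, 5} → 6.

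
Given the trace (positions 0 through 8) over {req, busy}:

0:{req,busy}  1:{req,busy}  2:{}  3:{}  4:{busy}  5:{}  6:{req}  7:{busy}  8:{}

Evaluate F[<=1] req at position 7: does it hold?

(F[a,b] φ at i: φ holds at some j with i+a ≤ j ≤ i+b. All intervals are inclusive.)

Does not hold

Check req at each j in [7,8]:
  j=7: false
  j=8: false
No position in the window satisfies it → formula fails.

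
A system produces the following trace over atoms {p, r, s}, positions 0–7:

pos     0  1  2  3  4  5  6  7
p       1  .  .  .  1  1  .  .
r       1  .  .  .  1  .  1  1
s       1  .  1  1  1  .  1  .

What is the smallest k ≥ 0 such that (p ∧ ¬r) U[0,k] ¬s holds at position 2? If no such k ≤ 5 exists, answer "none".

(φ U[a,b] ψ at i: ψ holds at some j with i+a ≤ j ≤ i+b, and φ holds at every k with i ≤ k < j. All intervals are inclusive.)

none

Need earliest j ≥ 2 with ¬s, and (p ∧ ¬r) at every k in [2,j-1].
  j=2: rhs fails.
  j=3: rhs fails.
  j=4: rhs fails.
  j=5: rhs holds but lhs fails at k=2.
  j=6: rhs fails.
  j=7: rhs holds but lhs fails at k=2.
No witness within the range → none.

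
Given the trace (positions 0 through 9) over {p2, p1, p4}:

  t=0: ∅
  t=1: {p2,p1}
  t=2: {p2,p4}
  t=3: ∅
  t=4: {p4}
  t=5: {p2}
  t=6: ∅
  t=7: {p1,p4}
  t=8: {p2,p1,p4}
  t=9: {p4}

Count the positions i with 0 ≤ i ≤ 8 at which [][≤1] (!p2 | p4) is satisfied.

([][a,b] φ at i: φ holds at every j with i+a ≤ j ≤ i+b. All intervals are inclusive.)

Evaluate at each i in [0,8]:
  i=0: ✗ (fails at j=1)
  i=1: ✗ (fails at j=1)
  i=2: ✓ (all of [2,3])
  i=3: ✓ (all of [3,4])
  i=4: ✗ (fails at j=5)
  i=5: ✗ (fails at j=5)
  i=6: ✓ (all of [6,7])
  i=7: ✓ (all of [7,8])
  i=8: ✓ (all of [8,9])
Positions where it holds: {2, 3, 6, 7, 8} → 5.

5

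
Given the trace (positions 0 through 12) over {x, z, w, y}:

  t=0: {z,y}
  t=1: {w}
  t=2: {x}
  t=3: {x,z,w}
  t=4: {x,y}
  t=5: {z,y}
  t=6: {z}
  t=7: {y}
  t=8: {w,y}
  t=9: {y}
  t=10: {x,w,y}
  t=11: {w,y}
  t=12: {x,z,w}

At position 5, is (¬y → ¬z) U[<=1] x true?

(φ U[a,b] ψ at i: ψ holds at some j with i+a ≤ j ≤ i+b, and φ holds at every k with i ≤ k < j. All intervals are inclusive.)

Does not hold

Need some j in [5,6] with x, and (¬y → ¬z) at every k in [5,j-1].
  j=5: x false.
  j=6: x false.
No j in the window works → until fails.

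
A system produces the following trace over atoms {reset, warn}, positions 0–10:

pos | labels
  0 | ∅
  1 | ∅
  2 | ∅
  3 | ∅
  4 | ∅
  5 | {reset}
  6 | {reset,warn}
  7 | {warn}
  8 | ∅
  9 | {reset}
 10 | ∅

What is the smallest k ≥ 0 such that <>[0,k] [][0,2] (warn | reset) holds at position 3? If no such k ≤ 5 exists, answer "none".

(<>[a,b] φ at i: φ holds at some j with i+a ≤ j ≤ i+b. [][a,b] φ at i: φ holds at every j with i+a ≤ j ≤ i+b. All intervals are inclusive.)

Scan j = 3,4,… for [][0,2] (warn | reset):
  j=3: fails
  j=4: fails
  j=5: holds
First hit at j=5, so smallest k = 5-3 = 2.

2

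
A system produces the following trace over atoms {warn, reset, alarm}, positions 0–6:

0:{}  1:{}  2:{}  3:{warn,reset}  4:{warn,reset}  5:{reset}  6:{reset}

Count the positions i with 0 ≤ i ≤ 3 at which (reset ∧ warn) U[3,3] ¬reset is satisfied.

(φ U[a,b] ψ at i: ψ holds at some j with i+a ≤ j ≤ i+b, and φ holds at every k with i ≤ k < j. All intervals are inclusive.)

Evaluate at each i in [0,3]:
  i=0: ✗ (no rhs in [3,3])
  i=1: ✗ (no rhs in [4,4])
  i=2: ✗ (no rhs in [5,5])
  i=3: ✗ (no rhs in [6,6])
Positions where it holds: {} → 0.

0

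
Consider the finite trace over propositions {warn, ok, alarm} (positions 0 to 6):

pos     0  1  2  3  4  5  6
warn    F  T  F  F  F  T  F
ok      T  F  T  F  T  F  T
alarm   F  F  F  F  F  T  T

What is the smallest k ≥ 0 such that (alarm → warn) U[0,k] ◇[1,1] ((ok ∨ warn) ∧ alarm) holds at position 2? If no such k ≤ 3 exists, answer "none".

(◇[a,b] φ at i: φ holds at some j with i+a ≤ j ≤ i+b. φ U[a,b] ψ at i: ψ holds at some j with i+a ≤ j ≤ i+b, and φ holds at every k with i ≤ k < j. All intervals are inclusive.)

2

Need earliest j ≥ 2 with ◇[1,1] ((ok ∨ warn) ∧ alarm), and (alarm → warn) at every k in [2,j-1].
  j=2: rhs fails.
  j=3: rhs fails.
  j=4: rhs holds; lhs holds on [2,3]. k = 2.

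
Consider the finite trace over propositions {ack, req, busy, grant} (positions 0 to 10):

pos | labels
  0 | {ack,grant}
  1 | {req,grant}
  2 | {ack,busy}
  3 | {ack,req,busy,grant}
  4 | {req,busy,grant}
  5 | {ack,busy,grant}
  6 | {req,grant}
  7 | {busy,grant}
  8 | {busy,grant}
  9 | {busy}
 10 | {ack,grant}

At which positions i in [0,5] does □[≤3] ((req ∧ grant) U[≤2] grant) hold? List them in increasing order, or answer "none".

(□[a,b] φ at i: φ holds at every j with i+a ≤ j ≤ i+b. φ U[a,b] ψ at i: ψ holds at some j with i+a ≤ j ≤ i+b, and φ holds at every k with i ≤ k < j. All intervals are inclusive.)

3, 4, 5

Evaluate at each i in [0,5]:
  i=0: ✗ (fails at j=2)
  i=1: ✗ (fails at j=2)
  i=2: ✗ (fails at j=2)
  i=3: ✓ (all of [3,6])
  i=4: ✓ (all of [4,7])
  i=5: ✓ (all of [5,8])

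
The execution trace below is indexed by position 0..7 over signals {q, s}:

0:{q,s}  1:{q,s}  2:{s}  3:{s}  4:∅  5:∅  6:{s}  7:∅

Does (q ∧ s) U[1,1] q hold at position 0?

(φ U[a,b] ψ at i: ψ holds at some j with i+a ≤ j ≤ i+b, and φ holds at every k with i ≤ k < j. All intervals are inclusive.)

Need some j in [1,1] with q, and (q ∧ s) at every k in [0,j-1].
  j=1: q holds; (q ∧ s) holds at every k in [0,0] → satisfied.

Holds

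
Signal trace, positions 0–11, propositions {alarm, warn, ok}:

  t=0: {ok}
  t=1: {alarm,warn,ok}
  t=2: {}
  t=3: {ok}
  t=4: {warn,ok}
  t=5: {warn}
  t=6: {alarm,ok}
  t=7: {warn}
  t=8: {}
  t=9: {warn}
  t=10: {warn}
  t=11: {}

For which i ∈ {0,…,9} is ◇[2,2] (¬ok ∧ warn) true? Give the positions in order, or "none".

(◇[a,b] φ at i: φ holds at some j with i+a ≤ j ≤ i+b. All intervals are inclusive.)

3, 5, 7, 8

Evaluate at each i in [0,9]:
  i=0: ✗ (none in [2,2])
  i=1: ✗ (none in [3,3])
  i=2: ✗ (none in [4,4])
  i=3: ✓ (witness j=5)
  i=4: ✗ (none in [6,6])
  i=5: ✓ (witness j=7)
  i=6: ✗ (none in [8,8])
  i=7: ✓ (witness j=9)
  i=8: ✓ (witness j=10)
  i=9: ✗ (none in [11,11])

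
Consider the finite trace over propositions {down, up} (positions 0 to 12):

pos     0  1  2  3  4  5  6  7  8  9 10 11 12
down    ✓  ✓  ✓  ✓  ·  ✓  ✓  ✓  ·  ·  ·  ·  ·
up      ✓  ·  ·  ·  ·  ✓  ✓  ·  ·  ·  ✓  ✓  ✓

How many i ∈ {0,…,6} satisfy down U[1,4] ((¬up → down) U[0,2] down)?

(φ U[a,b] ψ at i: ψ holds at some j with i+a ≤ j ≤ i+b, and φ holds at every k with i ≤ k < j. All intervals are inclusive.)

5

Evaluate at each i in [0,6]:
  i=0: ✓ (rhs at j=1; lhs holds on [0,0])
  i=1: ✓ (rhs at j=2; lhs holds on [1,1])
  i=2: ✓ (rhs at j=3; lhs holds on [2,2])
  i=3: ✗ (lhs fails at k=4 before rhs at j=5)
  i=4: ✗ (lhs fails at k=4 before rhs at j=5)
  i=5: ✓ (rhs at j=6; lhs holds on [5,5])
  i=6: ✓ (rhs at j=7; lhs holds on [6,6])
Positions where it holds: {0, 1, 2, 5, 6} → 5.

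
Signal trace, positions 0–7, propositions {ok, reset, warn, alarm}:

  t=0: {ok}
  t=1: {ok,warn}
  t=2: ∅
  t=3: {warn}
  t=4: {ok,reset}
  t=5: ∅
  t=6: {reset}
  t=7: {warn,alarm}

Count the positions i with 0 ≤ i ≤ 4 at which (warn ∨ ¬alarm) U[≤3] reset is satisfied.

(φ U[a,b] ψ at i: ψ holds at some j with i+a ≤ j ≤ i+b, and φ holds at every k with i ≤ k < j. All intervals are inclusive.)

4

Evaluate at each i in [0,4]:
  i=0: ✗ (no rhs in [0,3])
  i=1: ✓ (rhs at j=4; lhs holds on [1,3])
  i=2: ✓ (rhs at j=4; lhs holds on [2,3])
  i=3: ✓ (rhs at j=4; lhs holds on [3,3])
  i=4: ✓ (rhs at j=4)
Positions where it holds: {1, 2, 3, 4} → 4.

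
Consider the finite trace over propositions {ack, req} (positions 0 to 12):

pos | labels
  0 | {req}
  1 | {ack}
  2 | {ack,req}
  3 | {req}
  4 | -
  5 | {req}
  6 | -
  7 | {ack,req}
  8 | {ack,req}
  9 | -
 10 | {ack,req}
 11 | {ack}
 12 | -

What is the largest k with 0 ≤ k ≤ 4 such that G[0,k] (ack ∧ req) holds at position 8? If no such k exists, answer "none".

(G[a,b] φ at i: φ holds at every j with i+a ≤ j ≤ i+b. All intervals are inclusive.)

(ack ∧ req) must hold from j=8 onward; find where it first fails.
  j=8: holds
  j=9: fails
Holds on [8,8], so largest k = 0.

0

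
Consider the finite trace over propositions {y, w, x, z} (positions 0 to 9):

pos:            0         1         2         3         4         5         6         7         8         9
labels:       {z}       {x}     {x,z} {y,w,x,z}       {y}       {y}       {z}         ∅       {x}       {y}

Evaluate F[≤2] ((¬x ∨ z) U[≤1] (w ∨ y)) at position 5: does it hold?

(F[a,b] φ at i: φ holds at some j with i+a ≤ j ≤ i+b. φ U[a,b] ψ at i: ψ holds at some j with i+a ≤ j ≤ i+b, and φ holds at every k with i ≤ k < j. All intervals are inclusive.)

Check ((¬x ∨ z) U[≤1] (w ∨ y)) at each j in [5,7]:
  j=5: holds
  j=6: fails
  j=7: fails
Found at j=5 → formula holds.

Holds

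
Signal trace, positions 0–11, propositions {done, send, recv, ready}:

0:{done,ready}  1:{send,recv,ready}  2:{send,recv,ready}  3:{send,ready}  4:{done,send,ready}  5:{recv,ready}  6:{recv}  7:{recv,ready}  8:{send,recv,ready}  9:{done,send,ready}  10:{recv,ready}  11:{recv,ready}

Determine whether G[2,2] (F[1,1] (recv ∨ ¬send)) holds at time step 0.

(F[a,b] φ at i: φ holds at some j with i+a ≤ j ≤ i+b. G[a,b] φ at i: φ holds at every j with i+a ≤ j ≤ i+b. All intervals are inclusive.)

Check F[1,1] (recv ∨ ¬send) at every j in [2,2]:
  j=2: fails (none in [3,3])
Fails at j=2 → formula fails.

No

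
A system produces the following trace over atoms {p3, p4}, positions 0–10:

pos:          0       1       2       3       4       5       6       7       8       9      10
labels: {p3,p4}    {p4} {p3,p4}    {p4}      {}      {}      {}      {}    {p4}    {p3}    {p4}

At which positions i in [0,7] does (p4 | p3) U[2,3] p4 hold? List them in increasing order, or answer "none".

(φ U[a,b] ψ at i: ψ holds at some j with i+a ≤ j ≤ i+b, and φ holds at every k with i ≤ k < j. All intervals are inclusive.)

0, 1

Evaluate at each i in [0,7]:
  i=0: ✓ (rhs at j=2; lhs holds on [0,1])
  i=1: ✓ (rhs at j=3; lhs holds on [1,2])
  i=2: ✗ (no rhs in [4,5])
  i=3: ✗ (no rhs in [5,6])
  i=4: ✗ (no rhs in [6,7])
  i=5: ✗ (lhs fails at k=5 before rhs at j=8)
  i=6: ✗ (lhs fails at k=6 before rhs at j=8)
  i=7: ✗ (lhs fails at k=7 before rhs at j=10)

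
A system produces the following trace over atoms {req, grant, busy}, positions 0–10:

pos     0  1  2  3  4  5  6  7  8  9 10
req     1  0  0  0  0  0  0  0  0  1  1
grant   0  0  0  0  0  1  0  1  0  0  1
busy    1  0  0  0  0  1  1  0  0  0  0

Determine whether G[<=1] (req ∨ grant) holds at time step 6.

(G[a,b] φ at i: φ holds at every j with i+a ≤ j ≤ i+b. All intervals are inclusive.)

Check (req ∨ grant) at every j in [6,7]:
  j=6: false
  j=7: true
Fails at j=6 → formula fails.

No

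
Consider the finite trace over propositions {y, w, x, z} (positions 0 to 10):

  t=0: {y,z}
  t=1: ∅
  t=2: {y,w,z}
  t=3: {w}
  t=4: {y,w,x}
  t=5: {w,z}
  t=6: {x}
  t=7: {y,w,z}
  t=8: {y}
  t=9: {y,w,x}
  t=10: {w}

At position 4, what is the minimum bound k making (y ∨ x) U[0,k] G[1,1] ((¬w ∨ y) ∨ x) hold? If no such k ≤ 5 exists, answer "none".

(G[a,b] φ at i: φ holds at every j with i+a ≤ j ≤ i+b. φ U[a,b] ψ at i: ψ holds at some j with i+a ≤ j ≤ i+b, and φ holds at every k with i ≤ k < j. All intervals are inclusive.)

Need earliest j ≥ 4 with G[1,1] ((¬w ∨ y) ∨ x), and (y ∨ x) at every k in [4,j-1].
  j=4: rhs fails.
  j=5: rhs holds; lhs holds on [4,4]. k = 1.

1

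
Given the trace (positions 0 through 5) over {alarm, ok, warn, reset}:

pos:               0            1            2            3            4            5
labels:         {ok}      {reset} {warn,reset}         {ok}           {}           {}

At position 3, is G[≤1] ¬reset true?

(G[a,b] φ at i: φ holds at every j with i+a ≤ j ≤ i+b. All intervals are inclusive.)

Check ¬reset at every j in [3,4]:
  j=3: true
  j=4: true
All positions satisfy it → formula holds.

Yes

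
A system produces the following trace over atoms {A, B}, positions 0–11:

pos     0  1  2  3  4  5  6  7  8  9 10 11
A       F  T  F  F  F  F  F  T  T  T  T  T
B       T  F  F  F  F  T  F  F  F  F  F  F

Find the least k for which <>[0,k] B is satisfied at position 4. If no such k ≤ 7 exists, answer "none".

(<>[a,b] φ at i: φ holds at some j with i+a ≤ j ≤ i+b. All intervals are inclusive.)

1

Scan j = 4,5,… for B:
  j=4: fails
  j=5: holds
First hit at j=5, so smallest k = 5-4 = 1.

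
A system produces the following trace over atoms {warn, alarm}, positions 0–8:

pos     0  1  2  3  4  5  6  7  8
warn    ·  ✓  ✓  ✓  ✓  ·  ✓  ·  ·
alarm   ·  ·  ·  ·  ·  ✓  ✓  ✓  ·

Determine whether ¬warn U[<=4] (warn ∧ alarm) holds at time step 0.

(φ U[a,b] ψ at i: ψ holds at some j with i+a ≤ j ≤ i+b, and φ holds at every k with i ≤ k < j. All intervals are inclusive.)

Need some j in [0,4] with (warn ∧ alarm), and ¬warn at every k in [0,j-1].
  j=0: (warn ∧ alarm) false.
  j=1: (warn ∧ alarm) false.
  j=2: (warn ∧ alarm) false.
  j=3: (warn ∧ alarm) false.
  j=4: (warn ∧ alarm) false.
No j in the window works → until fails.

Does not hold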